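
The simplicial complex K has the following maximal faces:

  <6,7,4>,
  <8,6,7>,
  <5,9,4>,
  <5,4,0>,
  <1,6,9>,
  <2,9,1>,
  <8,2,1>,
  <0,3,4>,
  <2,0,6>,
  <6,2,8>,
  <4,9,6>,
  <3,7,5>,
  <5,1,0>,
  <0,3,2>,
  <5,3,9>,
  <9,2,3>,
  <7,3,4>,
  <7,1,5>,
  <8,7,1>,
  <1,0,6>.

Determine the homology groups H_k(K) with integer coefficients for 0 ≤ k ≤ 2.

K has 10 vertices, 30 edges, 20 triangles.
rank ∂_0 = 0, rank ∂_1 = 9 ⇒ b_0 = 10 − 0 − 9 = 1; all invariant factors of ∂_1 are 1 so no torsion. So H_0 = Z.
rank ∂_1 = 9, rank ∂_2 = 20 ⇒ b_1 = 30 − 9 − 20 = 1; ∂_2 has invariant factor(s) [2] giving torsion. So H_1 = Z ⊕ Z/2Z.
rank ∂_2 = 20, rank ∂_3 = 0 ⇒ b_2 = 20 − 20 − 0 = 0. So H_2 = 0.

H_0 ≅ Z,  H_1 ≅ Z ⊕ Z/2Z,  H_2 = 0.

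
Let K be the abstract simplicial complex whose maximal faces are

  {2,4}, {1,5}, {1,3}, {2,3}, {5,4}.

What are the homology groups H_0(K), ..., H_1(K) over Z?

We work with the vertex ordering 1 < 2 < 3 < 4 < 5. The simplices of K, each written with vertices in increasing order, are:

  0-simplices (5): [1], [2], [3], [4], [5]
  1-simplices (5): [1,3], [1,5], [2,3], [2,4], [4,5]

giving chain groups C_0 ≅ Z^5, C_1 ≅ Z^5.

Boundary ∂_1: C_1 → C_0 is given by ∂[p,q] = [q] − [p]. For instance
  ∂[2,4] = [4] − [2].
The 5×5 boundary matrix has rank 4 and Smith normal form diag(1,1,1,1).

From H_k ≅ ker(∂_k) / im(∂_{k+1}) we obtain:

  H_0: rank C_0 − rank ∂_1 = 5 − 4 = 1, and the invariant factors of ∂_1 are all 1, so H_0 = Z.
  H_1: rank ker ∂_1 − rank ∂_2 = (5 − 4) − 0 = 1, and there is no ∂_2, so H_1 = Z.

(K is a triangulation of the circle S^1.)

H_0 ≅ Z,  H_1 ≅ Z.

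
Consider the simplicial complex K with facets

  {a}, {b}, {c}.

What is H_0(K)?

Take the total order a < b < c on the vertex set. Then K (dimension 0) consists of the simplices:

  0-simplices (3): a, b, c

giving chain groups C_0 ≅ Z^3.

Reading off H_k = ker ∂_k / im ∂_{k+1}:

  H_0: rank C_0 − rank ∂_1 = 3 − 0 = 3, and there is no ∂_1, so H_0 = Z^3.

H_0 = Z^3.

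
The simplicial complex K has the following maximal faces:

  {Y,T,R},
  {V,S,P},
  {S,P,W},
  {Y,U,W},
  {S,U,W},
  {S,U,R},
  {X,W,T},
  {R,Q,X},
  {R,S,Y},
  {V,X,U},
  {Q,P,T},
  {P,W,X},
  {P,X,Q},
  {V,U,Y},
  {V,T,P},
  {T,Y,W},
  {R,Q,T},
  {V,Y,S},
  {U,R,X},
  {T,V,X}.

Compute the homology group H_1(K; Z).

H_1 ≅ Z × Z/2.

Fix the vertex order P < Q < R < S < T < U < V < W < X < Y and write every simplex with vertices in increasing order. Then dim K = 2 and the simplices of K are:

  0-simplices (10): P, Q, R, S, T, U, V, W, X, Y
  1-simplices (30): PQ, PS, PT, PV, PW, PX, QR, QT, QX, RS, RT, RU, RX, RY, SU, SV, SW, SY, TV, TW, TX, TY, UV, UW, UX, UY, VX, VY, WX, WY
  2-simplices (20): PQT, PQX, PSV, PSW, PTV, PWX, QRT, QRX, RSU, RSY, RTY, RUX, SUW, SVY, TVX, TWX, TWY, UVX, UVY, UWY

so the chain groups are C_0 ≅ Z^10, C_1 ≅ Z^30, C_2 ≅ Z^20.

∂_1: C_1 → C_0 maps an edge to its endpoints' difference, ∂[p,q] = q − p.
This gives a 10×30 integer matrix of rank 9; reducing to Smith normal form yields diagonal entries (1,1,1,1,1,1,1,1,1).

The boundary map ∂_2: C_2 → C_1 acts by ∂[p,q,r] = [q,r] − [p,r] + [p,q]. For instance
  ∂UVX = VX − UX + UV,
  ∂PSV = SV − PV + PS.
The resulting 30×20 matrix has rank 20, and its Smith normal form has invariant factors (1,1,1,1,1,1,1,1,1,1,1,1,1,1,1,1,1,1,1,2).

Reading off H_k = ker ∂_k / im ∂_{k+1}:

  H_1: rank ker ∂_1 − rank ∂_2 = (30 − 9) − 20 = 1, and ∂_2 has invariant factor 2 > 1, so H_1 = Z × Z/2.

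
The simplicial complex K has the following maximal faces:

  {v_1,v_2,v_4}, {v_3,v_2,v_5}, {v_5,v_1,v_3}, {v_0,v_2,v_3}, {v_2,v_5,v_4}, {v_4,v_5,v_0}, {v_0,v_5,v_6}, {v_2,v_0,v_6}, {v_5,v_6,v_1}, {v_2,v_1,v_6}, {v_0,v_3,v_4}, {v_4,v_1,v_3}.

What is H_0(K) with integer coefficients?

Order the vertices as v_0 < v_1 < v_2 < v_3 < v_4 < v_5 < v_6. Listing each simplex with vertices in this order, K has dimension 2 with simplices:

  0-simplices (7): [v_0], [v_1], [v_2], [v_3], [v_4], [v_5], [v_6]
  1-simplices (18): (18 of them)
  2-simplices (12): (12 of them)

Hence C_0 ≅ Z^7, C_1 ≅ Z^18, C_2 ≅ Z^12.

The boundary map ∂_1: C_1 → C_0 maps an edge to its endpoints' difference, ∂[p,q] = q − p. For instance
  ∂[v_0,v_2] = [v_2] − [v_0].
As a 7×18 matrix over Z this has rank 6, with invariant factors (1,1,1,1,1,1).

∂_2: C_2 → C_1 maps a triangle to the signed sum of its edges. For instance
  ∂[v_1,v_3,v_5] = [v_3,v_5] − [v_1,v_5] + [v_1,v_3],
  ∂[v_0,v_2,v_3] = [v_2,v_3] − [v_0,v_3] + [v_0,v_2].
As a 18×12 matrix over Z this has rank 12, with invariant factors (1,1,1,1,1,1,1,1,1,1,1,2).

Computing H_k = (kernel of ∂_k) / (image of ∂_{k+1}):

  H_0: rank C_0 − rank ∂_1 = 7 − 6 = 1, and the invariant factors of ∂_1 are all 1, so H_0 ≅ Z.

H_0 = Z.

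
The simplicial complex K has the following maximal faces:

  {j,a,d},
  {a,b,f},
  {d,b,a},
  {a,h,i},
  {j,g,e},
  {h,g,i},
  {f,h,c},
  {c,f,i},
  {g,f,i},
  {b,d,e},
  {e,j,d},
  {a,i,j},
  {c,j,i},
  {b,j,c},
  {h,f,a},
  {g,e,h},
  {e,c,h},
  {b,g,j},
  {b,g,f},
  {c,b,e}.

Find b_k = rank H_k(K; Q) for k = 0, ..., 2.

Fix the vertex order a < b < c < d < e < f < g < h < i < j and write every simplex with vertices in increasing order. Then dim K = 2 and the simplices of K are:

  0-simplices (10): a, b, c, d, e, f, g, h, i, j
  1-simplices (30): ab, ad, af, ah, ai, aj, bc, bd, be, bf, bg, bj, ce, cf, ch, ci, cj, de, dj, eg, eh, ej, fg, fh, fi, gh, gi, gj, hi, ij
  2-simplices (20): abd, abf, adj, afh, ahi, aij, bce, bcj, bde, bfg, bgj, ceh, cfh, cfi, cij, dej, egh, egj, fgi, ghi

giving chain groups C_0 ≅ Z^10, C_1 ≅ Z^30, C_2 ≅ Z^20.

∂_1: C_1 → C_0 sends each edge [p,q] (with p < q) to q − p.
The 10×30 boundary matrix has rank 9 and Smith normal form diag(1,1,1,1,1,1,1,1,1).

Boundary ∂_2: C_2 → C_1 sends each 2-simplex [p,q,r] to [q,r] − [p,r] + [p,q]. For instance
  ∂dej = ej − dj + de,
  ∂bgj = gj − bj + bg.
This gives a 30×20 integer matrix of rank 20; reducing to Smith normal form yields diagonal entries (1,1,1,1,1,1,1,1,1,1,1,1,1,1,1,1,1,1,1,2).

Reading off H_k = ker ∂_k / im ∂_{k+1}:

  H_0: rank C_0 − rank ∂_1 = 10 − 9 = 1, and the invariant factors of ∂_1 are all 1, so H_0 ≅ Z.
  H_1: rank ker ∂_1 − rank ∂_2 = (30 − 9) − 20 = 1, and ∂_2 has invariant factor 2 > 1, so H_1 ≅ Z ⊕ Z/2Z.
  H_2: rank ker ∂_2 − rank ∂_3 = (20 − 20) − 0 = 0, and there is no ∂_3, so H_2 ≅ 0.

As a check, the Euler characteristic is 10 − 30 + 20 = 0, which agrees with 1 − 1 + 0 = 0.
(K is a triangulation of the Klein bottle.)

Hence the Betti numbers are b_0 = 1, b_1 = 1, b_2 = 0.

b_0 = 1, b_1 = 1, b_2 = 0.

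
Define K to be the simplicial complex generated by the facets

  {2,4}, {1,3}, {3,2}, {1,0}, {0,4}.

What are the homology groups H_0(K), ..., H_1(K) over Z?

K has 5 vertices, 5 edges.
rank ∂_0 = 0, rank ∂_1 = 4 ⇒ b_0 = 5 − 0 − 4 = 1; all invariant factors of ∂_1 are 1 so no torsion. So H_0 ≅ Z.
rank ∂_1 = 4, rank ∂_2 = 0 ⇒ b_1 = 5 − 4 − 0 = 1. So H_1 ≅ Z.

H_0 ≅ Z,  H_1 ≅ Z.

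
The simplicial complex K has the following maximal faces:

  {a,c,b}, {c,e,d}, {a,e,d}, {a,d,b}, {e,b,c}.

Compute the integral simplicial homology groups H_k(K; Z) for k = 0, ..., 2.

Fix the vertex order a < b < c < d < e and write every simplex with vertices in increasing order. Then dim K = 2 and the simplices of K are:

  0-simplices (5): a, b, c, d, e
  1-simplices (10): ab, ac, ad, ae, bc, bd, be, cd, ce, de
  2-simplices (5): abc, abd, ade, bce, cde

Hence C_0 ≅ Z^5, C_1 ≅ Z^10, C_2 ≅ Z^5.

∂_1: C_1 → C_0 is given by ∂[p,q] = [q] − [p].
As a 5×10 matrix over Z this has rank 4, with invariant factors (1,1,1,1).

The boundary map ∂_2: C_2 → C_1 maps a triangle to the signed sum of its edges. For instance
  ∂abc = bc − ac + ab,
  ∂abd = bd − ad + ab.
This gives a 10×5 integer matrix of rank 5; reducing to Smith normal form yields diagonal entries (1,1,1,1,1).

Computing H_k = (kernel of ∂_k) / (image of ∂_{k+1}):

  H_0: rank C_0 − rank ∂_1 = 5 − 4 = 1, and the invariant factors of ∂_1 are all 1, so H_0 = Z.
  H_1: rank ker ∂_1 − rank ∂_2 = (10 − 4) − 5 = 1, and the invariant factors of ∂_2 are all 1, so H_1 = Z.
  H_2: rank ker ∂_2 − rank ∂_3 = (5 − 5) − 0 = 0, and there is no ∂_3, so H_2 = 0.

H_0 ≅ Z,  H_1 ≅ Z,  H_2 = 0.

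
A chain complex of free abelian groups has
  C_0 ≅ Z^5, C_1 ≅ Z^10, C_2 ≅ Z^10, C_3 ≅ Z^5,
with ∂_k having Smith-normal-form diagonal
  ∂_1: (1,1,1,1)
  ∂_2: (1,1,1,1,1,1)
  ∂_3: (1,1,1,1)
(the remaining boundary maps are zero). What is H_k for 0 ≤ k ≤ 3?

H_0 ≅ Z,  H_1 = 0,  H_2 = 0,  H_3 ≅ Z.

H_0: b_0 = 5 − 0 − 4 = 1; torsion from ∂_1 factors > 1: none. So H_0 ≅ Z.
H_1: b_1 = 10 − 4 − 6 = 0; torsion from ∂_2 factors > 1: none. So H_1 ≅ 0.
H_2: b_2 = 10 − 6 − 4 = 0; torsion from ∂_3 factors > 1: none. So H_2 ≅ 0.
H_3: b_3 = 5 − 4 − 0 = 1; torsion from ∂_4 factors > 1: none. So H_3 ≅ Z.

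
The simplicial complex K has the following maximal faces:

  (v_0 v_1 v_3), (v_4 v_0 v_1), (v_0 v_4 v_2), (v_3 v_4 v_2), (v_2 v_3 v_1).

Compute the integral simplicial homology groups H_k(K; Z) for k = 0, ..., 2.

H_0 = Z,  H_1 = Z,  H_2 = 0.

Take the total order v_0 < v_1 < v_2 < v_3 < v_4 on the vertex set. Then K (dimension 2) consists of the simplices:

  0-simplices (5): [v_0], [v_1], [v_2], [v_3], [v_4]
  1-simplices (10): [v_0,v_1], [v_0,v_2], [v_0,v_3], [v_0,v_4], [v_1,v_2], [v_1,v_3], [v_1,v_4], [v_2,v_3], [v_2,v_4], [v_3,v_4]
  2-simplices (5): [v_0,v_1,v_3], [v_0,v_1,v_4], [v_0,v_2,v_4], [v_1,v_2,v_3], [v_2,v_3,v_4]

so the chain groups are C_0 ≅ Z^5, C_1 ≅ Z^10, C_2 ≅ Z^5.

The boundary map ∂_1: C_1 → C_0 sends each edge [p,q] (with p < q) to q − p.
The resulting 5×10 matrix has rank 4, and its Smith normal form has invariant factors (1,1,1,1).

Boundary ∂_2: C_2 → C_1 maps a triangle to the signed sum of its edges. For instance
  ∂[v_0,v_1,v_4] = [v_1,v_4] − [v_0,v_4] + [v_0,v_1],
  ∂[v_1,v_2,v_3] = [v_2,v_3] − [v_1,v_3] + [v_1,v_2].
As a 10×5 matrix over Z this has rank 5, with invariant factors (1,1,1,1,1).

From H_k ≅ ker(∂_k) / im(∂_{k+1}) we obtain:

  H_0: rank C_0 − rank ∂_1 = 5 − 4 = 1, and the invariant factors of ∂_1 are all 1, so H_0 = Z.
  H_1: rank ker ∂_1 − rank ∂_2 = (10 − 4) − 5 = 1, and the invariant factors of ∂_2 are all 1, so H_1 = Z.
  H_2: rank ker ∂_2 − rank ∂_3 = (5 − 5) − 0 = 0, and there is no ∂_3, so H_2 = 0.

As a check, the Euler characteristic is 5 − 10 + 5 = 0, which agrees with 1 − 1 + 0 = 0.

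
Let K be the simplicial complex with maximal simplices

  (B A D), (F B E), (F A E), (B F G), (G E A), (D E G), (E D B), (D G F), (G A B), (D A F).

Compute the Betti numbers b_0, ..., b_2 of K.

b_0 = 1, b_1 = 0, b_2 = 0.

Order the vertices as A < B < D < E < F < G. Listing each simplex with vertices in this order, K has dimension 2 with simplices:

  0-simplices (6): A, B, D, E, F, G
  1-simplices (15): AB, AD, AE, AF, AG, BD, BE, BF, BG, DE, DF, DG, EF, EG, FG
  2-simplices (10): ABD, ABG, ADF, AEF, AEG, BDE, BEF, BFG, DEG, DFG

so the chain groups are C_0 ≅ Z^6, C_1 ≅ Z^15, C_2 ≅ Z^10.

The boundary map ∂_1: C_1 → C_0 sends each edge [p,q] (with p < q) to q − p.
The resulting 6×15 matrix has rank 5, and its Smith normal form has invariant factors (1,1,1,1,1).

The boundary map ∂_2: C_2 → C_1 acts by ∂[p,q,r] = [q,r] − [p,r] + [p,q]. For instance
  ∂BEF = EF − BF + BE,
  ∂ABD = BD − AD + AB.
The resulting 15×10 matrix has rank 10, and its Smith normal form has invariant factors (1,1,1,1,1,1,1,1,1,2).

From H_k ≅ ker(∂_k) / im(∂_{k+1}) we obtain:

  H_0: rank C_0 − rank ∂_1 = 6 − 5 = 1, and the invariant factors of ∂_1 are all 1, so H_0 = Z.
  H_1: rank ker ∂_1 − rank ∂_2 = (15 − 5) − 10 = 0, and ∂_2 has invariant factor 2 > 1, so H_1 = Z_2.
  H_2: rank ker ∂_2 − rank ∂_3 = (10 − 10) − 0 = 0, and there is no ∂_3, so H_2 = 0.

Hence the Betti numbers are b_0 = 1, b_1 = 0, b_2 = 0.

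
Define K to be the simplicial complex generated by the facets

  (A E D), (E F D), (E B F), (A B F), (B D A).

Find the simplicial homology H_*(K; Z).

Order the vertices as A < B < D < E < F. Listing each simplex with vertices in this order, K has dimension 2 with simplices:

  0-simplices (5): A, B, D, E, F
  1-simplices (10): AB, AD, AE, AF, BD, BE, BF, DE, DF, EF
  2-simplices (5): ABD, ABF, ADE, BEF, DEF

Hence C_0 ≅ Z^5, C_1 ≅ Z^10, C_2 ≅ Z^5.

∂_1: C_1 → C_0 is given by ∂[p,q] = [q] − [p]. For instance
  ∂EF = F − E.
The resulting 5×10 matrix has rank 4, and its Smith normal form has invariant factors (1,1,1,1).

The boundary map ∂_2: C_2 → C_1 sends each 2-simplex [p,q,r] to [q,r] − [p,r] + [p,q]. For instance
  ∂ABF = BF − AF + AB,
  ∂ADE = DE − AE + AD.
The 10×5 boundary matrix has rank 5 and Smith normal form diag(1,1,1,1,1).

Now H_k = ker ∂_k / im ∂_{k+1}, so:

  H_0: rank C_0 − rank ∂_1 = 5 − 4 = 1, and the invariant factors of ∂_1 are all 1, so H_0 ≅ Z.
  H_1: rank ker ∂_1 − rank ∂_2 = (10 − 4) − 5 = 1, and the invariant factors of ∂_2 are all 1, so H_1 ≅ Z.
  H_2: rank ker ∂_2 − rank ∂_3 = (5 − 5) − 0 = 0, and there is no ∂_3, so H_2 ≅ 0.

As a check, the Euler characteristic is 5 − 10 + 5 = 0, which agrees with 1 − 1 + 0 = 0.

H_0 = Z,  H_1 = Z,  H_2 = 0.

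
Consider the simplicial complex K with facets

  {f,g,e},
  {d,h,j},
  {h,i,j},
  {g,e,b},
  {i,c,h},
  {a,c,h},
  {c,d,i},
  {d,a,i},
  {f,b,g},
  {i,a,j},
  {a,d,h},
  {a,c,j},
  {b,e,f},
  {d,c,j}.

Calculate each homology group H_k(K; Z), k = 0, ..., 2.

Take the total order a < b < c < d < e < f < g < h < i < j on the vertex set. Then K (dimension 2) consists of the simplices:

  0-simplices (10): a, b, c, d, e, f, g, h, i, j
  1-simplices (21): ac, ad, ah, ai, aj, be, bf, bg, cd, ch, ci, cj, dh, di, dj, ef, eg, fg, hi, hj, ij
  2-simplices (14): ach, acj, adh, adi, aij, bef, beg, bfg, cdi, cdj, chi, dhj, efg, hij

so the chain groups are C_0 ≅ Z^10, C_1 ≅ Z^21, C_2 ≅ Z^14.

∂_1: C_1 → C_0 is given by ∂[p,q] = [q] − [p].
The 10×21 boundary matrix has rank 8 and Smith normal form diag(1,1,1,1,1,1,1,1).

The boundary map ∂_2: C_2 → C_1 maps a triangle to the signed sum of its edges. For instance
  ∂beg = eg − bg + be,
  ∂chi = hi − ci + ch.
The resulting 21×14 matrix has rank 13, and its Smith normal form has invariant factors (1,1,1,1,1,1,1,1,1,1,1,1,2).

From H_k ≅ ker(∂_k) / im(∂_{k+1}) we obtain:

  H_0: rank C_0 − rank ∂_1 = 10 − 8 = 2, and the invariant factors of ∂_1 are all 1, so H_0 = Z^2.
  H_1: rank ker ∂_1 − rank ∂_2 = (21 − 8) − 13 = 0, and ∂_2 has invariant factor 2 > 1, so H_1 = Z/2Z.
  H_2: rank ker ∂_2 − rank ∂_3 = (14 − 13) − 0 = 1, and there is no ∂_3, so H_2 = Z.

H_0 ≅ Z^2,  H_1 ≅ Z/2Z,  H_2 ≅ Z.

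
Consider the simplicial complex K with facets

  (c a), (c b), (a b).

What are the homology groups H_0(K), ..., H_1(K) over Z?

We work with the vertex ordering a < b < c. The simplices of K, each written with vertices in increasing order, are:

  0-simplices (3): a, b, c
  1-simplices (3): ab, ac, bc

Hence C_0 ≅ Z^3, C_1 ≅ Z^3.

The boundary map ∂_1: C_1 → C_0 maps an edge to its endpoints' difference, ∂[p,q] = q − p.
The 3×3 boundary matrix has rank 2 and Smith normal form diag(1,1).

Computing H_k = (kernel of ∂_k) / (image of ∂_{k+1}):

  H_0: rank C_0 − rank ∂_1 = 3 − 2 = 1, and the invariant factors of ∂_1 are all 1, so H_0 = Z.
  H_1: rank ker ∂_1 − rank ∂_2 = (3 − 2) − 0 = 1, and there is no ∂_2, so H_1 = Z.

As a check, the Euler characteristic is 3 − 3 = 0, which agrees with 1 − 1 = 0.
(K is a triangulation of the circle S^1.)

H_0 = Z,  H_1 = Z.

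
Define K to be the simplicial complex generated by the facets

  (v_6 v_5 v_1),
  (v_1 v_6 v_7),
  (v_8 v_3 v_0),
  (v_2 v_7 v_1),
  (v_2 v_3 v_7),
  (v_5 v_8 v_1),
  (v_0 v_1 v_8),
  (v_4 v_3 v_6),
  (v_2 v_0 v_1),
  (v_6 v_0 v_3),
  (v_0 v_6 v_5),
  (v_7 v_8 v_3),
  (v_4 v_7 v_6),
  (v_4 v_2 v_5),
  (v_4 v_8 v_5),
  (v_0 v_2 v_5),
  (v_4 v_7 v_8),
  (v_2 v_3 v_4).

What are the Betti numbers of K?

K has 9 vertices, 27 edges, 18 triangles.
rank ∂_0 = 0, rank ∂_1 = 8 ⇒ b_0 = 9 − 0 − 8 = 1; all invariant factors of ∂_1 are 1 so no torsion. So H_0 ≅ Z.
rank ∂_1 = 8, rank ∂_2 = 18 ⇒ b_1 = 27 − 8 − 18 = 1; ∂_2 has invariant factor(s) [2] giving torsion. So H_1 ≅ Z ⊕ Z/2Z.
rank ∂_2 = 18, rank ∂_3 = 0 ⇒ b_2 = 18 − 18 − 0 = 0. So H_2 ≅ 0.

b_0 = 1, b_1 = 1, b_2 = 0.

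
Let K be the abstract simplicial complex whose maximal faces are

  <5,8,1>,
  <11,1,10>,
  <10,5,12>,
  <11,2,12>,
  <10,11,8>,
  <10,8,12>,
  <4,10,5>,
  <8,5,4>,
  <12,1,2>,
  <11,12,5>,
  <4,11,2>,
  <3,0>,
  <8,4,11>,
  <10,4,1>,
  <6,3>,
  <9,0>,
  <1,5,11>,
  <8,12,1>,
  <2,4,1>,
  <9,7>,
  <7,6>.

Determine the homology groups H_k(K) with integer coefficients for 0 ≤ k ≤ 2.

H_0 = Z^2,  H_1 = Z^3,  H_2 = Z.

Fix the vertex order 0 < 1 < 2 < 3 < 4 < 5 < 6 < 7 < 8 < 9 < 10 < 11 < 12 and write every simplex with vertices in increasing order. Then dim K = 2 and the simplices of K are:

  0-simplices (13): [0], [1], [2], [3], [4], [5], [6], [7], [8], [9], [10], [11], [12]
  1-simplices (29): (29 of them)
  2-simplices (16): (16 of them)

Hence C_0 ≅ Z^13, C_1 ≅ Z^29, C_2 ≅ Z^16.

Boundary ∂_1: C_1 → C_0 maps an edge to its endpoints' difference, ∂[p,q] = q − p.
This gives a 13×29 integer matrix of rank 11; reducing to Smith normal form yields diagonal entries (1,1,1,1,1,1,1,1,1,1,1).

The boundary map ∂_2: C_2 → C_1 maps a triangle to the signed sum of its edges. For instance
  ∂[2,4,11] = [4,11] − [2,11] + [2,4],
  ∂[5,11,12] = [11,12] − [5,12] + [5,11].
This gives a 29×16 integer matrix of rank 15; reducing to Smith normal form yields diagonal entries (1,1,1,1,1,1,1,1,1,1,1,1,1,1,1).

Reading off H_k = ker ∂_k / im ∂_{k+1}:

  H_0: rank C_0 − rank ∂_1 = 13 − 11 = 2, and the invariant factors of ∂_1 are all 1, so H_0 = Z^2.
  H_1: rank ker ∂_1 − rank ∂_2 = (29 − 11) − 15 = 3, and the invariant factors of ∂_2 are all 1, so H_1 = Z^3.
  H_2: rank ker ∂_2 − rank ∂_3 = (16 − 15) − 0 = 1, and there is no ∂_3, so H_2 = Z.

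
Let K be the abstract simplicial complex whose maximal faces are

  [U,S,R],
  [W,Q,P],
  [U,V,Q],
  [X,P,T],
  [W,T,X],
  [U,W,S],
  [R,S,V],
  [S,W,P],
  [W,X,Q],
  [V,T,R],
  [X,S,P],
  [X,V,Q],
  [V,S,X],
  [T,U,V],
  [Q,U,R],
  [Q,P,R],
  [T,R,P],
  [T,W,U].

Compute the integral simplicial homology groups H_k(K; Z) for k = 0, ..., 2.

Order the vertices as P < Q < R < S < T < U < V < W < X. Listing each simplex with vertices in this order, K has dimension 2 with simplices:

  0-simplices (9): P, Q, R, S, T, U, V, W, X
  1-simplices (27): PQ, PR, PS, PT, PW, PX, QR, QU, QV, QW, QX, RS, RT, RU, RV, SU, SV, SW, SX, TU, TV, TW, TX, UV, UW, VX, WX
  2-simplices (18): PQR, PQW, PRT, PSW, PSX, PTX, QRU, QUV, QVX, QWX, RSU, RSV, RTV, SUW, SVX, TUV, TUW, TWX

Hence C_0 ≅ Z^9, C_1 ≅ Z^27, C_2 ≅ Z^18.

Boundary ∂_1: C_1 → C_0 sends each edge [p,q] (with p < q) to q − p.
The 9×27 boundary matrix has rank 8 and Smith normal form diag(1,1,1,1,1,1,1,1).

The boundary map ∂_2: C_2 → C_1 acts by ∂[p,q,r] = [q,r] − [p,r] + [p,q]. For instance
  ∂TUW = UW − TW + TU,
  ∂RTV = TV − RV + RT.
The resulting 27×18 matrix has rank 18, and its Smith normal form has invariant factors (1,1,1,1,1,1,1,1,1,1,1,1,1,1,1,1,1,2).

Now H_k = ker ∂_k / im ∂_{k+1}, so:

  H_0: rank C_0 − rank ∂_1 = 9 − 8 = 1, and the invariant factors of ∂_1 are all 1, so H_0 ≅ Z.
  H_1: rank ker ∂_1 − rank ∂_2 = (27 − 8) − 18 = 1, and ∂_2 has invariant factor 2 > 1, so H_1 ≅ Z ⊕ Z/2Z.
  H_2: rank ker ∂_2 − rank ∂_3 = (18 − 18) − 0 = 0, and there is no ∂_3, so H_2 ≅ 0.

H_0 ≅ Z,  H_1 ≅ Z ⊕ Z/2Z,  H_2 = 0.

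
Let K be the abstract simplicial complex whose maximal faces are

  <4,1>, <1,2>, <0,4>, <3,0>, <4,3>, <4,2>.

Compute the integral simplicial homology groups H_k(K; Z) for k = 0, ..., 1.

Order the vertices as 0 < 1 < 2 < 3 < 4. Listing each simplex with vertices in this order, K has dimension 1 with simplices:

  0-simplices (5): [0], [1], [2], [3], [4]
  1-simplices (6): [0,3], [0,4], [1,2], [1,4], [2,4], [3,4]

so the chain groups are C_0 ≅ Z^5, C_1 ≅ Z^6.

Boundary ∂_1: C_1 → C_0 maps an edge to its endpoints' difference, ∂[p,q] = q − p.
The 5×6 boundary matrix has rank 4 and Smith normal form diag(1,1,1,1).

Computing H_k = (kernel of ∂_k) / (image of ∂_{k+1}):

  H_0: rank C_0 − rank ∂_1 = 5 − 4 = 1, and the invariant factors of ∂_1 are all 1, so H_0 ≅ Z.
  H_1: rank ker ∂_1 − rank ∂_2 = (6 − 4) − 0 = 2, and there is no ∂_2, so H_1 ≅ Z^2.

H_0 = Z,  H_1 = Z^2.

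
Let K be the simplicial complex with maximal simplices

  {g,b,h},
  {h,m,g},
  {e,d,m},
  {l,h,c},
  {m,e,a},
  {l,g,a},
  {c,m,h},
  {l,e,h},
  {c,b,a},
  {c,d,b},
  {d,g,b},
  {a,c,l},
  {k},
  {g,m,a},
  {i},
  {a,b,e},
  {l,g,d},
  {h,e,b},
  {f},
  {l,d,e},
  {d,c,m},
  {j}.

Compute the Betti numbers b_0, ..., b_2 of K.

b_0 = 5, b_1 = 2, b_2 = 1.

Order the vertices as a < b < c < d < e < f < g < h < i < j < k < l < m. Listing each simplex with vertices in this order, K has dimension 2 with simplices:

  0-simplices (13): a, b, c, d, e, f, g, h, i, j, k, l, m
  1-simplices (27): ab, ac, ae, ag, al, am, bc, bd, be, bg, bh, cd, ch, cl, cm, de, dg, dl, dm, eh, el, em, gh, gl, gm, hl, hm
  2-simplices (18): abc, abe, acl, aem, agl, agm, bcd, bdg, beh, bgh, cdm, chl, chm, del, dem, dgl, ehl, ghm

Hence C_0 ≅ Z^13, C_1 ≅ Z^27, C_2 ≅ Z^18.

The boundary map ∂_1: C_1 → C_0 is given by ∂[p,q] = [q] − [p].
As a 13×27 matrix over Z this has rank 8, with invariant factors (1,1,1,1,1,1,1,1).

The boundary map ∂_2: C_2 → C_1 maps a triangle to the signed sum of its edges. For instance
  ∂abc = bc − ac + ab,
  ∂chm = hm − cm + ch.
This gives a 27×18 integer matrix of rank 17; reducing to Smith normal form yields diagonal entries (1,1,1,1,1,1,1,1,1,1,1,1,1,1,1,1,1).

From H_k ≅ ker(∂_k) / im(∂_{k+1}) we obtain:

  H_0: rank C_0 − rank ∂_1 = 13 − 8 = 5, and the invariant factors of ∂_1 are all 1, so H_0 = Z^5.
  H_1: rank ker ∂_1 − rank ∂_2 = (27 − 8) − 17 = 2, and the invariant factors of ∂_2 are all 1, so H_1 = Z^2.
  H_2: rank ker ∂_2 − rank ∂_3 = (18 − 17) − 0 = 1, and there is no ∂_3, so H_2 = Z.

As a check, the Euler characteristic is 13 − 27 + 18 = 4, which agrees with 5 − 2 + 1 = 4.

Hence the Betti numbers are b_0 = 5, b_1 = 2, b_2 = 1.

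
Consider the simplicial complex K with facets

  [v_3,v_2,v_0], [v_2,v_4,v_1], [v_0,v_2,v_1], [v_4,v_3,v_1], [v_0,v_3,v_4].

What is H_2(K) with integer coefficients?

Fix the vertex order v_0 < v_1 < v_2 < v_3 < v_4 and write every simplex with vertices in increasing order. Then dim K = 2 and the simplices of K are:

  0-simplices (5): [v_0], [v_1], [v_2], [v_3], [v_4]
  1-simplices (10): [v_0,v_1], [v_0,v_2], [v_0,v_3], [v_0,v_4], [v_1,v_2], [v_1,v_3], [v_1,v_4], [v_2,v_3], [v_2,v_4], [v_3,v_4]
  2-simplices (5): [v_0,v_1,v_2], [v_0,v_2,v_3], [v_0,v_3,v_4], [v_1,v_2,v_4], [v_1,v_3,v_4]

Hence C_0 ≅ Z^5, C_1 ≅ Z^10, C_2 ≅ Z^5.

∂_1: C_1 → C_0 is given by ∂[p,q] = [q] − [p].
The 5×10 boundary matrix has rank 4 and Smith normal form diag(1,1,1,1).

Boundary ∂_2: C_2 → C_1 acts by ∂[p,q,r] = [q,r] − [p,r] + [p,q]. For instance
  ∂[v_1,v_3,v_4] = [v_3,v_4] − [v_1,v_4] + [v_1,v_3],
  ∂[v_0,v_3,v_4] = [v_3,v_4] − [v_0,v_4] + [v_0,v_3].
The 10×5 boundary matrix has rank 5 and Smith normal form diag(1,1,1,1,1).

Reading off H_k = ker ∂_k / im ∂_{k+1}:

  H_2: rank ker ∂_2 − rank ∂_3 = (5 − 5) − 0 = 0, and there is no ∂_3, so H_2 ≅ 0.

H_2 = 0.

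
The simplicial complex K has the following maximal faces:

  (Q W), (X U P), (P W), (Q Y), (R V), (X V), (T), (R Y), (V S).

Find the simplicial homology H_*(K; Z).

H_0 = Z^2,  H_1 = Z,  H_2 = 0.

K has 10 vertices, 10 edges, 1 triangle.
rank ∂_0 = 0, rank ∂_1 = 8 ⇒ b_0 = 10 − 0 − 8 = 2; all invariant factors of ∂_1 are 1 so no torsion. So H_0 ≅ Z^2.
rank ∂_1 = 8, rank ∂_2 = 1 ⇒ b_1 = 10 − 8 − 1 = 1; all invariant factors of ∂_2 are 1 so no torsion. So H_1 ≅ Z.
rank ∂_2 = 1, rank ∂_3 = 0 ⇒ b_2 = 1 − 1 − 0 = 0. So H_2 ≅ 0.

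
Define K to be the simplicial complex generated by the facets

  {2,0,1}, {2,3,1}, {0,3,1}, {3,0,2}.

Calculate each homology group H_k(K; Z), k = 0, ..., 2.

H_0 = Z,  H_1 = 0,  H_2 = Z.

Fix the vertex order 0 < 1 < 2 < 3 and write every simplex with vertices in increasing order. Then dim K = 2 and the simplices of K are:

  0-simplices (4): [0], [1], [2], [3]
  1-simplices (6): [0,1], [0,2], [0,3], [1,2], [1,3], [2,3]
  2-simplices (4): [0,1,2], [0,1,3], [0,2,3], [1,2,3]

so the chain groups are C_0 ≅ Z^4, C_1 ≅ Z^6, C_2 ≅ Z^4.

The boundary map ∂_1: C_1 → C_0 is given by ∂[p,q] = [q] − [p]. For instance
  ∂[1,3] = [3] − [1].
As a 4×6 matrix over Z this has rank 3, with invariant factors (1,1,1).

Boundary ∂_2: C_2 → C_1 sends each 2-simplex [p,q,r] to [q,r] − [p,r] + [p,q]. For instance
  ∂[0,2,3] = [2,3] − [0,3] + [0,2],
  ∂[0,1,3] = [1,3] − [0,3] + [0,1].
As a 6×4 matrix over Z this has rank 3, with invariant factors (1,1,1).

From H_k ≅ ker(∂_k) / im(∂_{k+1}) we obtain:

  H_0: rank C_0 − rank ∂_1 = 4 − 3 = 1, and the invariant factors of ∂_1 are all 1, so H_0 = Z.
  H_1: rank ker ∂_1 − rank ∂_2 = (6 − 3) − 3 = 0, and the invariant factors of ∂_2 are all 1, so H_1 = 0.
  H_2: rank ker ∂_2 − rank ∂_3 = (4 − 3) − 0 = 1, and there is no ∂_3, so H_2 = Z.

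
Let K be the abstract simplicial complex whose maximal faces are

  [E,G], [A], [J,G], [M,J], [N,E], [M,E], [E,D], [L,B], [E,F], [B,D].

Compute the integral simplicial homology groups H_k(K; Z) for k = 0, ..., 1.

Order the vertices as A < B < D < E < F < G < J < L < M < N. Listing each simplex with vertices in this order, K has dimension 1 with simplices:

  0-simplices (10): A, B, D, E, F, G, J, L, M, N
  1-simplices (9): BD, BL, DE, EF, EG, EM, EN, GJ, JM

so the chain groups are C_0 ≅ Z^10, C_1 ≅ Z^9.

∂_1: C_1 → C_0 is given by ∂[p,q] = [q] − [p].
The 10×9 boundary matrix has rank 8 and Smith normal form diag(1,1,1,1,1,1,1,1).

From H_k ≅ ker(∂_k) / im(∂_{k+1}) we obtain:

  H_0: rank C_0 − rank ∂_1 = 10 − 8 = 2, and the invariant factors of ∂_1 are all 1, so H_0 ≅ Z^2.
  H_1: rank ker ∂_1 − rank ∂_2 = (9 − 8) − 0 = 1, and there is no ∂_2, so H_1 ≅ Z.

H_0 = Z^2,  H_1 = Z.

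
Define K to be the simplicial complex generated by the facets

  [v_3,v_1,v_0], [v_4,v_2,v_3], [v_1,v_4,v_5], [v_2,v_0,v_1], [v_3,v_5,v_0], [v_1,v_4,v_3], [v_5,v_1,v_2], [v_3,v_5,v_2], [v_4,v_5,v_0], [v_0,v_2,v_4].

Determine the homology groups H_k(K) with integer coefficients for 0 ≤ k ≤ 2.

Fix the vertex order v_0 < v_1 < v_2 < v_3 < v_4 < v_5 and write every simplex with vertices in increasing order. Then dim K = 2 and the simplices of K are:

  0-simplices (6): [v_0], [v_1], [v_2], [v_3], [v_4], [v_5]
  1-simplices (15): (15 of them)
  2-simplices (10): [v_0,v_1,v_2], [v_0,v_1,v_3], [v_0,v_2,v_4], [v_0,v_3,v_5], [v_0,v_4,v_5], [v_1,v_2,v_5], [v_1,v_3,v_4], [v_1,v_4,v_5], [v_2,v_3,v_4], [v_2,v_3,v_5]

giving chain groups C_0 ≅ Z^6, C_1 ≅ Z^15, C_2 ≅ Z^10.

The boundary map ∂_1: C_1 → C_0 sends each edge [p,q] (with p < q) to q − p. For instance
  ∂[v_1,v_3] = [v_3] − [v_1].
The resulting 6×15 matrix has rank 5, and its Smith normal form has invariant factors (1,1,1,1,1).

∂_2: C_2 → C_1 sends each 2-simplex [p,q,r] to [q,r] − [p,r] + [p,q]. For instance
  ∂[v_2,v_3,v_4] = [v_3,v_4] − [v_2,v_4] + [v_2,v_3],
  ∂[v_2,v_3,v_5] = [v_3,v_5] − [v_2,v_5] + [v_2,v_3].
The 15×10 boundary matrix has rank 10 and Smith normal form diag(1,1,1,1,1,1,1,1,1,2).

Reading off H_k = ker ∂_k / im ∂_{k+1}:

  H_0: rank C_0 − rank ∂_1 = 6 − 5 = 1, and the invariant factors of ∂_1 are all 1, so H_0 ≅ Z.
  H_1: rank ker ∂_1 − rank ∂_2 = (15 − 5) − 10 = 0, and ∂_2 has invariant factor 2 > 1, so H_1 ≅ Z/2.
  H_2: rank ker ∂_2 − rank ∂_3 = (10 − 10) − 0 = 0, and there is no ∂_3, so H_2 ≅ 0.

H_0 = Z,  H_1 = Z/2,  H_2 = 0.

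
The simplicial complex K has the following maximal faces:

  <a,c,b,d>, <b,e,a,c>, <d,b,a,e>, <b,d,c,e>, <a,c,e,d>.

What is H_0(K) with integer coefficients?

H_0 = Z.

Order the vertices as a < b < c < d < e. Listing each simplex with vertices in this order, K has dimension 3 with simplices:

  0-simplices (5): a, b, c, d, e
  1-simplices (10): ab, ac, ad, ae, bc, bd, be, cd, ce, de
  2-simplices (10): abc, abd, abe, acd, ace, ade, bcd, bce, bde, cde
  3-simplices (5): abcd, abce, abde, acde, bcde

giving chain groups C_0 ≅ Z^5, C_1 ≅ Z^10, C_2 ≅ Z^10, C_3 ≅ Z^5.

∂_1: C_1 → C_0 is given by ∂[p,q] = [q] − [p]. For instance
  ∂be = e − b.
The resulting 5×10 matrix has rank 4, and its Smith normal form has invariant factors (1,1,1,1).

∂_2: C_2 → C_1 acts by ∂[p,q,r] = [q,r] − [p,r] + [p,q]. For instance
  ∂bcd = cd − bd + bc,
  ∂acd = cd − ad + ac.
The resulting 10×10 matrix has rank 6, and its Smith normal form has invariant factors (1,1,1,1,1,1).

Boundary ∂_3: C_3 → C_2 sends each 3-simplex σ to the alternating sum Σ_i (−1)^i (σ with its i-th vertex removed). For instance
  ∂acde = cde − ade + ace − acd,
  ∂abce = bce − ace + abe − abc.
This gives a 10×5 integer matrix of rank 4; reducing to Smith normal form yields diagonal entries (1,1,1,1).

Reading off H_k = ker ∂_k / im ∂_{k+1}:

  H_0: rank C_0 − rank ∂_1 = 5 − 4 = 1, and the invariant factors of ∂_1 are all 1, so H_0 = Z.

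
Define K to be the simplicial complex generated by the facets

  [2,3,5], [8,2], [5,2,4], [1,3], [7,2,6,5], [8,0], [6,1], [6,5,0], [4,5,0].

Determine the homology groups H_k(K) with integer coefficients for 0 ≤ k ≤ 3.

H_0 = Z,  H_1 = Z^2,  H_2 = 0,  H_3 = 0.

K has 9 vertices, 17 edges, 8 triangles, 1 3-simplex.
rank ∂_0 = 0, rank ∂_1 = 8 ⇒ b_0 = 9 − 0 − 8 = 1; all invariant factors of ∂_1 are 1 so no torsion. So H_0 ≅ Z.
rank ∂_1 = 8, rank ∂_2 = 7 ⇒ b_1 = 17 − 8 − 7 = 2; all invariant factors of ∂_2 are 1 so no torsion. So H_1 ≅ Z^2.
rank ∂_2 = 7, rank ∂_3 = 1 ⇒ b_2 = 8 − 7 − 1 = 0; all invariant factors of ∂_3 are 1 so no torsion. So H_2 ≅ 0.
rank ∂_3 = 1, rank ∂_4 = 0 ⇒ b_3 = 1 − 1 − 0 = 0. So H_3 ≅ 0.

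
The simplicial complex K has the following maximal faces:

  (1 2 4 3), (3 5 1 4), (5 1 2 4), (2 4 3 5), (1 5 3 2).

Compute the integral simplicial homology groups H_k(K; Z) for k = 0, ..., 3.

H_0 ≅ Z,  H_1 = 0,  H_2 = 0,  H_3 ≅ Z.

Order the vertices as 1 < 2 < 3 < 4 < 5. Listing each simplex with vertices in this order, K has dimension 3 with simplices:

  0-simplices (5): [1], [2], [3], [4], [5]
  1-simplices (10): [1,2], [1,3], [1,4], [1,5], [2,3], [2,4], [2,5], [3,4], [3,5], [4,5]
  2-simplices (10): [1,2,3], [1,2,4], [1,2,5], [1,3,4], [1,3,5], [1,4,5], [2,3,4], [2,3,5], [2,4,5], [3,4,5]
  3-simplices (5): [1,2,3,4], [1,2,3,5], [1,2,4,5], [1,3,4,5], [2,3,4,5]

giving chain groups C_0 ≅ Z^5, C_1 ≅ Z^10, C_2 ≅ Z^10, C_3 ≅ Z^5.

Boundary ∂_1: C_1 → C_0 is given by ∂[p,q] = [q] − [p].
As a 5×10 matrix over Z this has rank 4, with invariant factors (1,1,1,1).

The boundary map ∂_2: C_2 → C_1 maps a triangle to the signed sum of its edges. For instance
  ∂[1,4,5] = [4,5] − [1,5] + [1,4],
  ∂[3,4,5] = [4,5] − [3,5] + [3,4].
This gives a 10×10 integer matrix of rank 6; reducing to Smith normal form yields diagonal entries (1,1,1,1,1,1).

Boundary ∂_3: C_3 → C_2 sends each 3-simplex σ to the alternating sum Σ_i (−1)^i (σ with its i-th vertex removed). For instance
  ∂[1,2,4,5] = [2,4,5] − [1,4,5] + [1,2,5] − [1,2,4],
  ∂[1,2,3,4] = [2,3,4] − [1,3,4] + [1,2,4] − [1,2,3].
As a 10×5 matrix over Z this has rank 4, with invariant factors (1,1,1,1).

Reading off H_k = ker ∂_k / im ∂_{k+1}:

  H_0: rank C_0 − rank ∂_1 = 5 − 4 = 1, and the invariant factors of ∂_1 are all 1, so H_0 ≅ Z.
  H_1: rank ker ∂_1 − rank ∂_2 = (10 − 4) − 6 = 0, and the invariant factors of ∂_2 are all 1, so H_1 ≅ 0.
  H_2: rank ker ∂_2 − rank ∂_3 = (10 − 6) − 4 = 0, and the invariant factors of ∂_3 are all 1, so H_2 ≅ 0.
  H_3: rank ker ∂_3 − rank ∂_4 = (5 − 4) − 0 = 1, and there is no ∂_4, so H_3 ≅ Z.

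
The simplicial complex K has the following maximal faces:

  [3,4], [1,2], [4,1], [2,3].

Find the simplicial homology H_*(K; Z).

Fix the vertex order 1 < 2 < 3 < 4 and write every simplex with vertices in increasing order. Then dim K = 1 and the simplices of K are:

  0-simplices (4): [1], [2], [3], [4]
  1-simplices (4): [1,2], [1,4], [2,3], [3,4]

Hence C_0 ≅ Z^4, C_1 ≅ Z^4.

Boundary ∂_1: C_1 → C_0 is given by ∂[p,q] = [q] − [p]. For instance
  ∂[2,3] = [3] − [2].
The resulting 4×4 matrix has rank 3, and its Smith normal form has invariant factors (1,1,1).

Reading off H_k = ker ∂_k / im ∂_{k+1}:

  H_0: rank C_0 − rank ∂_1 = 4 − 3 = 1, and the invariant factors of ∂_1 are all 1, so H_0 = Z.
  H_1: rank ker ∂_1 − rank ∂_2 = (4 − 3) − 0 = 1, and there is no ∂_2, so H_1 = Z.

H_0 = Z,  H_1 = Z.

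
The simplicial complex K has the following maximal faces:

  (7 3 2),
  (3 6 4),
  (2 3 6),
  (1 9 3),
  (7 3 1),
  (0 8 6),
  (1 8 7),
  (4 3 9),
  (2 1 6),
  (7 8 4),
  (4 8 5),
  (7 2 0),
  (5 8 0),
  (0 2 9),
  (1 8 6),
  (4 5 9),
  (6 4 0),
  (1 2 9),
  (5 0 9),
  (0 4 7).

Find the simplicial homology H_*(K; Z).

Order the vertices as 0 < 1 < 2 < 3 < 4 < 5 < 6 < 7 < 8 < 9. Listing each simplex with vertices in this order, K has dimension 2 with simplices:

  0-simplices (10): [0], [1], [2], [3], [4], [5], [6], [7], [8], [9]
  1-simplices (30): (30 of them)
  2-simplices (20): (20 of them)

so the chain groups are C_0 ≅ Z^10, C_1 ≅ Z^30, C_2 ≅ Z^20.

The boundary map ∂_1: C_1 → C_0 sends each edge [p,q] (with p < q) to q − p.
The resulting 10×30 matrix has rank 9, and its Smith normal form has invariant factors (1,1,1,1,1,1,1,1,1).

The boundary map ∂_2: C_2 → C_1 acts by ∂[p,q,r] = [q,r] − [p,r] + [p,q]. For instance
  ∂[0,4,7] = [4,7] − [0,7] + [0,4],
  ∂[0,2,9] = [2,9] − [0,9] + [0,2].
The resulting 30×20 matrix has rank 20, and its Smith normal form has invariant factors (1,1,1,1,1,1,1,1,1,1,1,1,1,1,1,1,1,1,1,2).

Computing H_k = (kernel of ∂_k) / (image of ∂_{k+1}):

  H_0: rank C_0 − rank ∂_1 = 10 − 9 = 1, and the invariant factors of ∂_1 are all 1, so H_0 = Z.
  H_1: rank ker ∂_1 − rank ∂_2 = (30 − 9) − 20 = 1, and ∂_2 has invariant factor 2 > 1, so H_1 = Z ⊕ Z/2.
  H_2: rank ker ∂_2 − rank ∂_3 = (20 − 20) − 0 = 0, and there is no ∂_3, so H_2 = 0.

H_0 = Z,  H_1 = Z ⊕ Z/2,  H_2 = 0.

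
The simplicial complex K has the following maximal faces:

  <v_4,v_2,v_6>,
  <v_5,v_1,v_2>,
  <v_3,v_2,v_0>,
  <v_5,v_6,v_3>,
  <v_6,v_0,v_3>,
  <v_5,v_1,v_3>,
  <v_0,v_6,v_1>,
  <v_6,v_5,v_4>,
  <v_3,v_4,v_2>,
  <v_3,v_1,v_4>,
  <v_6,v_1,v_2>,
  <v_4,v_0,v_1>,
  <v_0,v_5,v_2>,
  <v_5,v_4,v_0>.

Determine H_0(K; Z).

Take the total order v_0 < v_1 < v_2 < v_3 < v_4 < v_5 < v_6 on the vertex set. Then K (dimension 2) consists of the simplices:

  0-simplices (7): [v_0], [v_1], [v_2], [v_3], [v_4], [v_5], [v_6]
  1-simplices (21): (21 of them)
  2-simplices (14): (14 of them)

so the chain groups are C_0 ≅ Z^7, C_1 ≅ Z^21, C_2 ≅ Z^14.

Boundary ∂_1: C_1 → C_0 sends each edge [p,q] (with p < q) to q − p. For instance
  ∂[v_0,v_2] = [v_2] − [v_0].
As a 7×21 matrix over Z this has rank 6, with invariant factors (1,1,1,1,1,1).

∂_2: C_2 → C_1 maps a triangle to the signed sum of its edges. For instance
  ∂[v_0,v_2,v_5] = [v_2,v_5] − [v_0,v_5] + [v_0,v_2],
  ∂[v_1,v_3,v_5] = [v_3,v_5] − [v_1,v_5] + [v_1,v_3].
This gives a 21×14 integer matrix of rank 13; reducing to Smith normal form yields diagonal entries (1,1,1,1,1,1,1,1,1,1,1,1,1).

From H_k ≅ ker(∂_k) / im(∂_{k+1}) we obtain:

  H_0: rank C_0 − rank ∂_1 = 7 − 6 = 1, and the invariant factors of ∂_1 are all 1, so H_0 = Z.

H_0 ≅ Z.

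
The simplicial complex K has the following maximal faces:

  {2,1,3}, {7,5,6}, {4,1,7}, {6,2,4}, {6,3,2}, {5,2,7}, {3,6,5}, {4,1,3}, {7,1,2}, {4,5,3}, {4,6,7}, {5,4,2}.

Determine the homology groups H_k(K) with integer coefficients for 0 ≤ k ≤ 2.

H_0 = Z,  H_1 = Z/2,  H_2 = 0.

K has 7 vertices, 18 edges, 12 triangles.
rank ∂_0 = 0, rank ∂_1 = 6 ⇒ b_0 = 7 − 0 − 6 = 1; all invariant factors of ∂_1 are 1 so no torsion. So H_0 ≅ Z.
rank ∂_1 = 6, rank ∂_2 = 12 ⇒ b_1 = 18 − 6 − 12 = 0; ∂_2 has invariant factor(s) [2] giving torsion. So H_1 ≅ Z/2.
rank ∂_2 = 12, rank ∂_3 = 0 ⇒ b_2 = 12 − 12 − 0 = 0. So H_2 ≅ 0.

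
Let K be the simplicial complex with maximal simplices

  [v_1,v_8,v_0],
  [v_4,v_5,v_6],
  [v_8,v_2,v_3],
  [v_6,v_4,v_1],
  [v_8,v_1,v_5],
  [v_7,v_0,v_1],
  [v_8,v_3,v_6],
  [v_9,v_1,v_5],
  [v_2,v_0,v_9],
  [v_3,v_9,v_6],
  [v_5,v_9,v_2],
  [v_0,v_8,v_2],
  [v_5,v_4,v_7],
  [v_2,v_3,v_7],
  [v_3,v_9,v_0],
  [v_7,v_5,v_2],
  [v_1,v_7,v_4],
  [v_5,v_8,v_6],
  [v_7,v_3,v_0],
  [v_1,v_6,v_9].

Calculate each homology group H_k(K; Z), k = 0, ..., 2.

H_0 = Z,  H_1 = Z × Z/2,  H_2 = 0.

Fix the vertex order v_0 < v_1 < v_2 < v_3 < v_4 < v_5 < v_6 < v_7 < v_8 < v_9 and write every simplex with vertices in increasing order. Then dim K = 2 and the simplices of K are:

  0-simplices (10): [v_0], [v_1], [v_2], [v_3], [v_4], [v_5], [v_6], [v_7], [v_8], [v_9]
  1-simplices (30): (30 of them)
  2-simplices (20): (20 of them)

so the chain groups are C_0 ≅ Z^10, C_1 ≅ Z^30, C_2 ≅ Z^20.

Boundary ∂_1: C_1 → C_0 is given by ∂[p,q] = [q] − [p]. For instance
  ∂[v_3,v_9] = [v_9] − [v_3].
The 10×30 boundary matrix has rank 9 and Smith normal form diag(1,1,1,1,1,1,1,1,1).

The boundary map ∂_2: C_2 → C_1 maps a triangle to the signed sum of its edges. For instance
  ∂[v_0,v_2,v_8] = [v_2,v_8] − [v_0,v_8] + [v_0,v_2],
  ∂[v_1,v_6,v_9] = [v_6,v_9] − [v_1,v_9] + [v_1,v_6].
As a 30×20 matrix over Z this has rank 20, with invariant factors (1,1,1,1,1,1,1,1,1,1,1,1,1,1,1,1,1,1,1,2).

From H_k ≅ ker(∂_k) / im(∂_{k+1}) we obtain:

  H_0: rank C_0 − rank ∂_1 = 10 − 9 = 1, and the invariant factors of ∂_1 are all 1, so H_0 = Z.
  H_1: rank ker ∂_1 − rank ∂_2 = (30 − 9) − 20 = 1, and ∂_2 has invariant factor 2 > 1, so H_1 = Z × Z/2.
  H_2: rank ker ∂_2 − rank ∂_3 = (20 − 20) − 0 = 0, and there is no ∂_3, so H_2 = 0.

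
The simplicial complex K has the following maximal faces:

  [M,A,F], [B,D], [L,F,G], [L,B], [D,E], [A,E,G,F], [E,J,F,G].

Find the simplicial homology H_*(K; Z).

Fix the vertex order A < B < D < E < F < G < J < L < M and write every simplex with vertices in increasing order. Then dim K = 3 and the simplices of K are:

  0-simplices (9): A, B, D, E, F, G, J, L, M
  1-simplices (16): AE, AF, AG, AM, BD, BL, DE, EF, EG, EJ, FG, FJ, FL, FM, GJ, GL
  2-simplices (9): AEF, AEG, AFG, AFM, EFG, EFJ, EGJ, FGJ, FGL
  3-simplices (2): AEFG, EFGJ

Hence C_0 ≅ Z^9, C_1 ≅ Z^16, C_2 ≅ Z^9, C_3 ≅ Z^2.

∂_1: C_1 → C_0 sends each edge [p,q] (with p < q) to q − p. For instance
  ∂AE = E − A.
This gives a 9×16 integer matrix of rank 8; reducing to Smith normal form yields diagonal entries (1,1,1,1,1,1,1,1).

∂_2: C_2 → C_1 maps a triangle to the signed sum of its edges. For instance
  ∂AFM = FM − AM + AF,
  ∂EFJ = FJ − EJ + EF.
This gives a 16×9 integer matrix of rank 7; reducing to Smith normal form yields diagonal entries (1,1,1,1,1,1,1).

The boundary map ∂_3: C_3 → C_2 sends each 3-simplex σ to the alternating sum Σ_i (−1)^i (σ with its i-th vertex removed). For instance
  ∂AEFG = EFG − AFG + AEG − AEF,
  ∂EFGJ = FGJ − EGJ + EFJ − EFG.
This gives a 9×2 integer matrix of rank 2; reducing to Smith normal form yields diagonal entries (1,1).

From H_k ≅ ker(∂_k) / im(∂_{k+1}) we obtain:

  H_0: rank C_0 − rank ∂_1 = 9 − 8 = 1, and the invariant factors of ∂_1 are all 1, so H_0 = Z.
  H_1: rank ker ∂_1 − rank ∂_2 = (16 − 8) − 7 = 1, and the invariant factors of ∂_2 are all 1, so H_1 = Z.
  H_2: rank ker ∂_2 − rank ∂_3 = (9 − 7) − 2 = 0, and the invariant factors of ∂_3 are all 1, so H_2 = 0.
  H_3: rank ker ∂_3 − rank ∂_4 = (2 − 2) − 0 = 0, and there is no ∂_4, so H_3 = 0.

As a check, the Euler characteristic is 9 − 16 + 9 − 2 = 0, which agrees with 1 − 1 + 0 − 0 = 0.

H_0 ≅ Z,  H_1 ≅ Z,  H_2 = 0,  H_3 = 0.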